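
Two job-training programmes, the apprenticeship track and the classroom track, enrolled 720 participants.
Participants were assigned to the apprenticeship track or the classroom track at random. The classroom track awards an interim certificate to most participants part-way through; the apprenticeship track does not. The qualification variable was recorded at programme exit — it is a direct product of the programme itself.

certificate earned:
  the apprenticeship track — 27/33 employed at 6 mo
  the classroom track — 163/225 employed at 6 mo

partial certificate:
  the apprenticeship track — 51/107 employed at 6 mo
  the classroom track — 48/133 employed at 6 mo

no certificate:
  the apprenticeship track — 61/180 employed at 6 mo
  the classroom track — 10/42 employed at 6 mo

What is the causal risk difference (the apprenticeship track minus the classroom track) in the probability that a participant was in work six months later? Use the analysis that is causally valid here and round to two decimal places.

-0.12

Qualification attained during the programme here is a post-treatment variable shaped by the programme; conditioning on it would introduce bias rather than remove it. The overall comparison is the causal one.
The causal difference is the pooled difference: 0.434 − 0.552 = -0.118.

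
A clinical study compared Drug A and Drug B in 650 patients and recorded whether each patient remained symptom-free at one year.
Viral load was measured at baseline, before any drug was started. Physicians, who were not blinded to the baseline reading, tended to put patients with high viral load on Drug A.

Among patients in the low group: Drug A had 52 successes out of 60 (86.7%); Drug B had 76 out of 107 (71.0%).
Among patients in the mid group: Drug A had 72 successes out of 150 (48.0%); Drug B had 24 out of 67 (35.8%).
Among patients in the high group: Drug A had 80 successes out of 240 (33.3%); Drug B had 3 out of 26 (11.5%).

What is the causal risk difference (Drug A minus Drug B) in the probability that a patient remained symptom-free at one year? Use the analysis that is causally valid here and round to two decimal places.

+0.17

The viral load-specific comparison favours Drug A throughout, but the pooled figures favour Drug B. The question is whether to condition on viral load.
Here viral load is a common cause — it drives both which drug a case falls under and the outcome. The crude comparison mixes populations; the stratum-specific rates are the causally relevant ones.
Adjusting over the population distribution of viral load: 0.257·(0.867−0.710) + 0.334·(0.480−0.358) + 0.409·(0.333−0.115) = +0.170.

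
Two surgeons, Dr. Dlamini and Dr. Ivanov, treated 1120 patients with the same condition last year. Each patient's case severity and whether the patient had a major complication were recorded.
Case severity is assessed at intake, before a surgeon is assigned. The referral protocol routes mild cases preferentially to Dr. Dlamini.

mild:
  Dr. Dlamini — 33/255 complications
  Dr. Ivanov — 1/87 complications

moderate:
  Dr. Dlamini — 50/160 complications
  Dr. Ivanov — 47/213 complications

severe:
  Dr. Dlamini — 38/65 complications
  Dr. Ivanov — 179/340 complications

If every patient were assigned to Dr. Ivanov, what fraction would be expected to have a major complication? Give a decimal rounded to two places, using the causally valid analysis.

0.27

The stratified and pooled comparisons disagree (Dr. Ivanov wins within each case severity; Dr. Dlamini wins overall), so the answer turns on the causal role of case severity.
Nothing the surgeon does changes case severity; the imbalance is an allocation artefact. With case severity also predicting the outcome, the pooled figure is confounded, and the within-stratum comparison is the causal one.
Standardising Dr. Ivanov to the population case severity mix: 0.305·1/87 + 0.333·47/213 + 0.362·179/340 = 0.267.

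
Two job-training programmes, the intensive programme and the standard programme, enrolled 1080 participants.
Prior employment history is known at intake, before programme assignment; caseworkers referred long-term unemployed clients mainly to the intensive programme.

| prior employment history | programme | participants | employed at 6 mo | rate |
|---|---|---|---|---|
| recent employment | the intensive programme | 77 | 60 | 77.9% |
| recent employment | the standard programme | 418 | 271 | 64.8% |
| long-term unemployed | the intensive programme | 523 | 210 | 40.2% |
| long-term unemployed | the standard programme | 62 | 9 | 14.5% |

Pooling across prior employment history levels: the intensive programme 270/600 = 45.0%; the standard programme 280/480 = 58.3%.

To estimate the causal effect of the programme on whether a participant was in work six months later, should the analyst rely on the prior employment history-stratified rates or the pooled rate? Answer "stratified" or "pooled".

Nothing the programme does changes prior employment history; the imbalance is an allocation artefact. With prior employment history also predicting the outcome, the pooled figure is confounded, and the within-stratum comparison is the causal one.
Within each level — recent employment: 77.9% vs 64.8%; long-term unemployed: 40.2% vs 14.5% — the intensive programme is higher every time.

stratified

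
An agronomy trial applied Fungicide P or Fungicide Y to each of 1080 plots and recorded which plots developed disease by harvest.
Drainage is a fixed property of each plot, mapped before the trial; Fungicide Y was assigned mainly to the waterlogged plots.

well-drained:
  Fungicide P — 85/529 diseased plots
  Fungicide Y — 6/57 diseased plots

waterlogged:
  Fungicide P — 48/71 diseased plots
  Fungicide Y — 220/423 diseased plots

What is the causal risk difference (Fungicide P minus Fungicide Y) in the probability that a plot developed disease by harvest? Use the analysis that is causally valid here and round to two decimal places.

+0.10

The field drainage-specific comparison favours Fungicide Y throughout, but the pooled figures favour Fungicide P. The question is whether to condition on field drainage.
Field drainage is set before the fungicide has any effect — it is not caused by the fungicide — and it independently drives the outcome. That makes it a confounder, so the causal comparison is within field drainage levels.
Adjusting over the population distribution of field drainage: 0.543·(0.161−0.105) + 0.457·(0.676−0.520) = +0.101.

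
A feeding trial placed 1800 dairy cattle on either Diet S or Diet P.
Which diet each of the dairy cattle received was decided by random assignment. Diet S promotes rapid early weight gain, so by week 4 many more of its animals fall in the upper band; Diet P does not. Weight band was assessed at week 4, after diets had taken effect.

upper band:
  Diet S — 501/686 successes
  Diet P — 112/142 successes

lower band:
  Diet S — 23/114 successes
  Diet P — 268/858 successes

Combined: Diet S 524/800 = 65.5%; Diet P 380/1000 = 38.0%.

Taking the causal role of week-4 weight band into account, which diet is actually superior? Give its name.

Diet S

Week-4 weight band lies on the pathway diet → week-4 weight band → outcome, so adjusting for it blocks the indirect effect. For the total causal effect of diet, use the unadjusted pooled rates.
Pooled: Diet S 65.5% vs Diet P 38.0%; Diet S is higher overall.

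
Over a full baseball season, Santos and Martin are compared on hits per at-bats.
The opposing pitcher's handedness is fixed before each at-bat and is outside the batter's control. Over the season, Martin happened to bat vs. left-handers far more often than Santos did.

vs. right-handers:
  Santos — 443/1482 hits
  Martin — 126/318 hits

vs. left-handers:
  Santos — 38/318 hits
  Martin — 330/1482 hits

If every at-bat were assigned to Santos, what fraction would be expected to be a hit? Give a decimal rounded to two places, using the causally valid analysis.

0.21

The stratified and pooled comparisons disagree (Martin wins within each pitcher handedness; Santos wins overall), so the answer turns on the causal role of pitcher handedness.
Here pitcher handedness is a common cause — it drives both which player a case falls under and the outcome. The crude comparison mixes populations; the stratum-specific rates are the causally relevant ones.
Standardising Santos to the population pitcher handedness mix: 0.500·443/1482 + 0.500·38/318 = 0.209.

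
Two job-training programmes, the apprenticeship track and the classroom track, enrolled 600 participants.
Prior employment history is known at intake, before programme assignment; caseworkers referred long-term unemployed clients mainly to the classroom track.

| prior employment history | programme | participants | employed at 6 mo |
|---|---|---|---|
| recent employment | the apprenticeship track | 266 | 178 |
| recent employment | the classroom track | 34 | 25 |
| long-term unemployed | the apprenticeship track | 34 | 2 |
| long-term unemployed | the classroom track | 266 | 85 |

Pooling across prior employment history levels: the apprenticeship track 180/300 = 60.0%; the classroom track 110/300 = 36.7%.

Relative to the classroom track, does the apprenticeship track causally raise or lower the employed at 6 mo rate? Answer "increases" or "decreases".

Prior employment history is set before the programme has any effect — it is not caused by the programme — and it independently drives the outcome. That makes it a confounder, so the causal comparison is within prior employment history levels.
Within each level — recent employment: 66.9% vs 73.5%; long-term unemployed: 5.9% vs 32.0% — the classroom track is higher every time.

decreases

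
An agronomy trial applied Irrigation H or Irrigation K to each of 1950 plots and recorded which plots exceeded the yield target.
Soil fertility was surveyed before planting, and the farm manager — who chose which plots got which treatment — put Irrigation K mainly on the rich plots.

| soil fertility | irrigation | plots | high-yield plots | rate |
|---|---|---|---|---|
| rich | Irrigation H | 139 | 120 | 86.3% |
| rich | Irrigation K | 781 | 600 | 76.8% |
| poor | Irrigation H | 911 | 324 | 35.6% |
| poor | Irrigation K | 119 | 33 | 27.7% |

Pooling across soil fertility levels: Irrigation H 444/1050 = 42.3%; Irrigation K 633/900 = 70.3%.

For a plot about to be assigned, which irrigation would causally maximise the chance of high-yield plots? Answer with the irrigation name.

The soil fertility-specific comparison favours Irrigation H throughout, but the pooled figures favour Irrigation K. The question is whether to condition on soil fertility.
Soil fertility differs across irrigations for reasons unrelated to any effect of the irrigation itself, and it separately predicts the outcome — a classic confounder. We must compare within soil fertility levels.
Within each level — rich: 86.3% vs 76.8%; poor: 35.6% vs 27.7% — Irrigation H is higher every time.

Irrigation H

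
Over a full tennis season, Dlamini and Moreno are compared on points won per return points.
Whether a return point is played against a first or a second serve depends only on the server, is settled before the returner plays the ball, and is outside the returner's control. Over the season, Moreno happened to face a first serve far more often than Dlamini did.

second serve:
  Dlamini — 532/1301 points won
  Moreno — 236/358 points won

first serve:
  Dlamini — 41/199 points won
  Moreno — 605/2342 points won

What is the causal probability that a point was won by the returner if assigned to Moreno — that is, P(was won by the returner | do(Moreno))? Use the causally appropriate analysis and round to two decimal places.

0.42

The serve type-specific comparison favours Moreno throughout, but the pooled figures favour Dlamini. The question is whether to condition on serve type.
Serve type satisfies the back-door criterion: it is not a descendant of the player, and it blocks the spurious path from player to outcome. Adjusting for it (i.e., using the within-serve type rates) gives the causal effect.
Standardising Moreno to the population serve type mix: 0.395·236/358 + 0.605·605/2342 = 0.417.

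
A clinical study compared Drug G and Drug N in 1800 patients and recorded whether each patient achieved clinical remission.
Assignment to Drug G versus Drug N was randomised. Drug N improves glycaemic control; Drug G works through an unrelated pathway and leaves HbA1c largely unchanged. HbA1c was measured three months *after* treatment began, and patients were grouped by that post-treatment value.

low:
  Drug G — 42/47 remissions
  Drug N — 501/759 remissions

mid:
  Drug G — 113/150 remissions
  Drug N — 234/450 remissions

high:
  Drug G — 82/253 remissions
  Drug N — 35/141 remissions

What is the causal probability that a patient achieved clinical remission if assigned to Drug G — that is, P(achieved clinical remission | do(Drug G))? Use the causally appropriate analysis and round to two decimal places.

0.53

Within every HbA1c level Drug G has the higher rate, yet pooled Drug N does — Simpson's reversal.
HbA1c is downstream of the drug. One should not condition on a consequence of treatment, so the overall rates are the right comparison.
So P(outcome | do(Drug G)) is just the pooled rate for Drug G: 237/450 = 0.527.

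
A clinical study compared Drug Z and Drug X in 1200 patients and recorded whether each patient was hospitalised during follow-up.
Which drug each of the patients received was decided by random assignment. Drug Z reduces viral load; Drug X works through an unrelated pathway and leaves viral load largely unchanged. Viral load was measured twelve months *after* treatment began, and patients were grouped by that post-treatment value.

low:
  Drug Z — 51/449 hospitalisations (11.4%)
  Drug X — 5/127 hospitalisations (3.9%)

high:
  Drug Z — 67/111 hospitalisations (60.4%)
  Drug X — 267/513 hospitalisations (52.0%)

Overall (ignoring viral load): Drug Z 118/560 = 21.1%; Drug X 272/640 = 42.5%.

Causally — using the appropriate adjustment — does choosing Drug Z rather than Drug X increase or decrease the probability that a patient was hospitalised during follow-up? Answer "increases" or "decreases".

decreases

Viral load is downstream of the drug. One should not condition on a consequence of treatment, so the overall rates are the right comparison.
Pooled: Drug Z 21.1% vs Drug X 42.5%; Drug Z is lower overall.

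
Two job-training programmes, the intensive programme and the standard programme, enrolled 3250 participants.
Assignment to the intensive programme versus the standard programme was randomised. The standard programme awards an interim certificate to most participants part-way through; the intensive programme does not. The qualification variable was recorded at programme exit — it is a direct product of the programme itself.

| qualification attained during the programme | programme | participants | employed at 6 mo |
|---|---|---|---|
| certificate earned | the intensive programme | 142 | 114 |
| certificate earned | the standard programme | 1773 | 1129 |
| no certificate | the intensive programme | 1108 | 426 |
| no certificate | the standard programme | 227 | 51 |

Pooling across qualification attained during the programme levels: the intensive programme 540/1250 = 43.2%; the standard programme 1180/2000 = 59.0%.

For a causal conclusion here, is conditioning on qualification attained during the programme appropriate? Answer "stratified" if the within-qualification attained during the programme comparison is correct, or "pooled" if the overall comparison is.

The distribution of qualification attained during the programme is itself part of what the programme does — it is an intermediate outcome. Holding it fixed would remove that part of the effect; the total effect is the pooled difference.
Pooled: the intensive programme 43.2% vs the standard programme 59.0%; the standard programme is higher overall.

pooled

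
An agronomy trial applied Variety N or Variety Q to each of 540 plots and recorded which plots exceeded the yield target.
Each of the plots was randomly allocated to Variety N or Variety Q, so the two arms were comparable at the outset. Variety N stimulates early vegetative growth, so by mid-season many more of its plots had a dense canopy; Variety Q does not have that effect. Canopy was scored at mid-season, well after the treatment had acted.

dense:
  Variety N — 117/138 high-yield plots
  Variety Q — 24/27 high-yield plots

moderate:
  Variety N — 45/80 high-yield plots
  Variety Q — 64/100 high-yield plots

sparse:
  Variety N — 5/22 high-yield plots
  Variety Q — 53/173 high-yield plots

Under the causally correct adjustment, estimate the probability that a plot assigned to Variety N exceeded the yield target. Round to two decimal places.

0.70

Variety Q is higher inside every mid-season canopy stratum but Variety N is higher in aggregate. Whether to stratify depends on how mid-season canopy relates to the variety.
Mid-season canopy is recorded after the variety and is itself shifted by it — it sits on the causal path from variety to outcome. Conditioning on a mediator would strip out part of the effect we want; the pooled comparison gives the total causal effect.
So P(outcome | do(Variety N)) is just the pooled rate for Variety N: 167/240 = 0.696.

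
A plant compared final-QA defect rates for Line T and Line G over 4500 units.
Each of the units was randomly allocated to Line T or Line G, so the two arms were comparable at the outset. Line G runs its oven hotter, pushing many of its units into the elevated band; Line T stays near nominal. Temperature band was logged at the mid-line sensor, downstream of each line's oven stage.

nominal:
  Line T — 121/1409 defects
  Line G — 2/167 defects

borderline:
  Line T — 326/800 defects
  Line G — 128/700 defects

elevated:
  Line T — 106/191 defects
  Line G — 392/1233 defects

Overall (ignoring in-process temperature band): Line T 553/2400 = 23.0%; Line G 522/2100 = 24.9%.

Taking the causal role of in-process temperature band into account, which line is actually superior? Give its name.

Stratifying would compare lines among units the lines themselves sorted into in-process temperature band groups — a form of selection on an intermediate. The unconditioned pooled rates give the total causal effect.
Pooled: Line T 23.0% vs Line G 24.9%; Line T is lower overall.

Line T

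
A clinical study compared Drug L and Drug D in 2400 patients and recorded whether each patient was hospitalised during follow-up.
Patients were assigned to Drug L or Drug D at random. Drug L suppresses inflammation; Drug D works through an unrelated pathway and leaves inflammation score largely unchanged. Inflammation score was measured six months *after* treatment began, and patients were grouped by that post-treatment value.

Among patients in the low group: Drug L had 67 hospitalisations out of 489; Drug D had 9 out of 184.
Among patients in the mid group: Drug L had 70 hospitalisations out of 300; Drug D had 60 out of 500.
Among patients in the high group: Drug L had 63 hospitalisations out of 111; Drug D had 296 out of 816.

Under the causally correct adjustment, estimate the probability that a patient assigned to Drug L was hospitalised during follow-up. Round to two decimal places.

Drug D is lower inside every inflammation score stratum but Drug L is lower in aggregate. Whether to stratify depends on how inflammation score relates to the drug.
Inflammation score is downstream of the drug. One should not condition on a consequence of treatment, so the overall rates are the right comparison.
So P(outcome | do(Drug L)) is just the pooled rate for Drug L: 200/900 = 0.222.

0.22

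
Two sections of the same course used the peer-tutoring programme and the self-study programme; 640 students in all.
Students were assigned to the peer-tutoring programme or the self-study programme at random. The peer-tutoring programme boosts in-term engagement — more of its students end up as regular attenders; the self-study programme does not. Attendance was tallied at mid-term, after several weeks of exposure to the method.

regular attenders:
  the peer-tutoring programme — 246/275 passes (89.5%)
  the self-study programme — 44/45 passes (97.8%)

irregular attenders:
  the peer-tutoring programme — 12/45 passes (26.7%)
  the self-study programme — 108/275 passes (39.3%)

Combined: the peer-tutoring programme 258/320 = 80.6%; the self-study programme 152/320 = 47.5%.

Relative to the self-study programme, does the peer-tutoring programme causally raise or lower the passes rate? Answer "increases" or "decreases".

increases

Mid-term attendance lies on the pathway teaching method → mid-term attendance → outcome, so adjusting for it blocks the indirect effect. For the total causal effect of teaching method, use the unadjusted pooled rates.
Pooled: the peer-tutoring programme 80.6% vs the self-study programme 47.5%; the peer-tutoring programme is higher overall.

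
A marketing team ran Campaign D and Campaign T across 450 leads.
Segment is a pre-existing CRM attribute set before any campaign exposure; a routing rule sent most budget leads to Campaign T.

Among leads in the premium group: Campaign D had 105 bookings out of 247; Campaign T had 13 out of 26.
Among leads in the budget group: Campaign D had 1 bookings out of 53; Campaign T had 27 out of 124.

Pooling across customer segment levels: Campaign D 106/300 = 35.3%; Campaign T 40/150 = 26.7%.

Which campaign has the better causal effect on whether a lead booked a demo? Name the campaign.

Campaign T

Customer segment satisfies the back-door criterion: it is not a descendant of the campaign, and it blocks the spurious path from campaign to outcome. Adjusting for it (i.e., using the within-customer segment rates) gives the causal effect.
Within each level — premium: 42.5% vs 50.0%; budget: 1.9% vs 21.8% — Campaign T is higher every time.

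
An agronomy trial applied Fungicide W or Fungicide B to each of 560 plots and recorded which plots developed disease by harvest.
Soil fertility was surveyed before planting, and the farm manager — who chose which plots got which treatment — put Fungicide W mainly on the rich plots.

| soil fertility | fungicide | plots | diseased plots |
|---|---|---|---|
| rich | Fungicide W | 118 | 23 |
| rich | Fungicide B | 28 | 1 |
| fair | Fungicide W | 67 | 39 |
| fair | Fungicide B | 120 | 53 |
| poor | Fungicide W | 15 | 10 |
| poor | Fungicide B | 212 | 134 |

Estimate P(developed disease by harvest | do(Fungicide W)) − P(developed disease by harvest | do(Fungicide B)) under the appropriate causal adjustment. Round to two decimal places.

Nothing the fungicide does changes soil fertility; the imbalance is an allocation artefact. With soil fertility also predicting the outcome, the pooled figure is confounded, and the within-stratum comparison is the causal one.
Adjusting over the population distribution of soil fertility: 0.261·(0.195−0.036) + 0.334·(0.582−0.442) + 0.405·(0.667−0.632) = +0.102.

+0.10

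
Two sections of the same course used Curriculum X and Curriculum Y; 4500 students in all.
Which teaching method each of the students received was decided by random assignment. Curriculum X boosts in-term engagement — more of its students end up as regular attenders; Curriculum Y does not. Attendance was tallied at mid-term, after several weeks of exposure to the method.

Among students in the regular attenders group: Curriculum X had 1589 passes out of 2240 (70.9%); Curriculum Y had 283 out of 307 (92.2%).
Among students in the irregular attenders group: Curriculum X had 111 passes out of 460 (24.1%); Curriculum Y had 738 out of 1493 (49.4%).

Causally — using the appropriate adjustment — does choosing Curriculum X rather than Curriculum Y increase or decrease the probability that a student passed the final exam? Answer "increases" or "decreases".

increases

Stratifying would compare teaching methods among students the teaching methods themselves sorted into mid-term attendance groups — a form of selection on an intermediate. The unconditioned pooled rates give the total causal effect.
Pooled: Curriculum X 63.0% vs Curriculum Y 56.7%; Curriculum X is higher overall.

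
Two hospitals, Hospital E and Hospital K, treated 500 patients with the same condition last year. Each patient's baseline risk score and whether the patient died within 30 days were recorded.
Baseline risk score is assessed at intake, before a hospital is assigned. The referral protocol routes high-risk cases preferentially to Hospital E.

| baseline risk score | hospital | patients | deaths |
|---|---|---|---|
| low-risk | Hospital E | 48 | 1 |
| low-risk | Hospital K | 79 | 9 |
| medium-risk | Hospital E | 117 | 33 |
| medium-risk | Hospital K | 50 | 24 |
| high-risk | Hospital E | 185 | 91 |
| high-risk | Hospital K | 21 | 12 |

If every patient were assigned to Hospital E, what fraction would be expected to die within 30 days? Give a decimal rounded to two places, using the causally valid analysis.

Baseline risk score differs across hospitals for reasons unrelated to any effect of the hospital itself, and it separately predicts the outcome — a classic confounder. We must compare within baseline risk score levels.
Standardising Hospital E to the population baseline risk score mix: 0.254·1/48 + 0.334·33/117 + 0.412·91/185 = 0.302.

0.30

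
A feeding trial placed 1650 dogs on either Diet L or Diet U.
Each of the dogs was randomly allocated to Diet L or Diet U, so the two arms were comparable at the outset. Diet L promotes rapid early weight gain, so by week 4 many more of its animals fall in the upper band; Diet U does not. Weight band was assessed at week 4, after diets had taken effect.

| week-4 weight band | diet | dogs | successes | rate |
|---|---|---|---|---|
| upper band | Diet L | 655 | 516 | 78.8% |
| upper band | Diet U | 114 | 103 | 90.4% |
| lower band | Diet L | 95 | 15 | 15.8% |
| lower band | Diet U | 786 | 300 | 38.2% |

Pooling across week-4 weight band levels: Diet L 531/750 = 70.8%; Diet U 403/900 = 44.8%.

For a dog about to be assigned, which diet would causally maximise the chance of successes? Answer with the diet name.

Diet L

Within every week-4 weight band level Diet U has the higher rate, yet pooled Diet L does — Simpson's reversal.
Week-4 weight band lies on the pathway diet → week-4 weight band → outcome, so adjusting for it blocks the indirect effect. For the total causal effect of diet, use the unadjusted pooled rates.
Pooled: Diet L 70.8% vs Diet U 44.8%; Diet L is higher overall.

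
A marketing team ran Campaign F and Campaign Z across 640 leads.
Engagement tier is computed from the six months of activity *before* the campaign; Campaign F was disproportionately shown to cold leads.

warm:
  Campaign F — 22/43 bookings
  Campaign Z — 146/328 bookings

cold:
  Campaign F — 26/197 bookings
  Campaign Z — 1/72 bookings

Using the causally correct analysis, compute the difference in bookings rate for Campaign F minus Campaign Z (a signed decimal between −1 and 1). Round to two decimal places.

+0.09

The engagement tier-specific comparison favours Campaign F throughout, but the pooled figures favour Campaign Z. The question is whether to condition on engagement tier.
The imbalance in engagement tier arose from how leads were allocated, not from anything the campaign did; and engagement tier independently affects the outcome. The pooled gap is confounded — condition on engagement tier.
Adjusting over the population distribution of engagement tier: 0.580·(0.512−0.445) + 0.420·(0.132−0.014) = +0.088.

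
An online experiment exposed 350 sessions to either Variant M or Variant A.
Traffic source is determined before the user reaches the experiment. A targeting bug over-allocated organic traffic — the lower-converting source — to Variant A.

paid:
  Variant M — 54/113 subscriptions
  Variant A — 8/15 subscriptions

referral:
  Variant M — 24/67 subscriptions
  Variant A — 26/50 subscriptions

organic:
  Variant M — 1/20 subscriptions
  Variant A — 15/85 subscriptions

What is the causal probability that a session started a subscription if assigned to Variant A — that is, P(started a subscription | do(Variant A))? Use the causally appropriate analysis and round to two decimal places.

0.42

The imbalance in traffic source arose from how sessions were allocated, not from anything the variant did; and traffic source independently affects the outcome. The pooled gap is confounded — condition on traffic source.
Standardising Variant A to the population traffic source mix: 0.366·8/15 + 0.334·26/50 + 0.300·15/85 = 0.422.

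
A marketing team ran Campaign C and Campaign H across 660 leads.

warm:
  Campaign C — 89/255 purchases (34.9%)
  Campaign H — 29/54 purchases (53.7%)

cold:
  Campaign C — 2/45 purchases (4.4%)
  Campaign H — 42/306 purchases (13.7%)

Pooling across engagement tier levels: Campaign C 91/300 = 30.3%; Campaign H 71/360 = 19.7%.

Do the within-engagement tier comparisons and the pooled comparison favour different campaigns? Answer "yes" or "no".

yes

Within each engagement tier level (warm 34.9% vs 53.7%; cold 4.4% vs 13.7%), Campaign H has the higher rate every time. Pooled: 30.3% vs 19.7% — Campaign C has the higher rate overall. The two comparisons disagree.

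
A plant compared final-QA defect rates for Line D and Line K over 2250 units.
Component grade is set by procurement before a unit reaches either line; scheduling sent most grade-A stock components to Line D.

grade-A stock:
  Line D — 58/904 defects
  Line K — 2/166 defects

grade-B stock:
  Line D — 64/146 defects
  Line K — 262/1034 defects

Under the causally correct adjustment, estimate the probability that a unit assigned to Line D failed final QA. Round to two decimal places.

The imbalance in component grade arose from how units were allocated, not from anything the line did; and component grade independently affects the outcome. The pooled gap is confounded — condition on component grade.
Standardising Line D to the population component grade mix: 0.476·58/904 + 0.524·64/146 = 0.260.

0.26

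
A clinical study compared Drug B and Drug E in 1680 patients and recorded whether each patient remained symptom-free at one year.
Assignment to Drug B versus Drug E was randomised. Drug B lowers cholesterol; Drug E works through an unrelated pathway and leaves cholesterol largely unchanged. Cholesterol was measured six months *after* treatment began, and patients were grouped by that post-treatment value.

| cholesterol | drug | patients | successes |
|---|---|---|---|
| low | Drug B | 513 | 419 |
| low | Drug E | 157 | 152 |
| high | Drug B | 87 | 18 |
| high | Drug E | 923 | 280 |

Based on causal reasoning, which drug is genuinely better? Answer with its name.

Drug B

The stratified and pooled comparisons disagree (Drug E wins within each cholesterol; Drug B wins overall), so the answer turns on the causal role of cholesterol.
Cholesterol here is a post-treatment variable shaped by the drug; conditioning on it would introduce bias rather than remove it. The overall comparison is the causal one.
Pooled: Drug B 72.8% vs Drug E 40.0%; Drug B is higher overall.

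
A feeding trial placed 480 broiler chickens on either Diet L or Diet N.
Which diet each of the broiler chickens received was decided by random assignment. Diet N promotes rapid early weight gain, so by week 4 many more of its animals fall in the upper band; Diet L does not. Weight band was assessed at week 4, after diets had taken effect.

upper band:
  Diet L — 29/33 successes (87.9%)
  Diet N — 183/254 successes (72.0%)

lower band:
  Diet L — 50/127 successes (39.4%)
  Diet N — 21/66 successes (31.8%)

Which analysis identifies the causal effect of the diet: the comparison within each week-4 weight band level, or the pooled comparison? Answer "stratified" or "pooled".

pooled

Week-4 weight band is recorded after the diet and is itself shifted by it — it sits on the causal path from diet to outcome. Conditioning on a mediator would strip out part of the effect we want; the pooled comparison gives the total causal effect.
Pooled: Diet L 49.4% vs Diet N 63.7%; Diet N is higher overall.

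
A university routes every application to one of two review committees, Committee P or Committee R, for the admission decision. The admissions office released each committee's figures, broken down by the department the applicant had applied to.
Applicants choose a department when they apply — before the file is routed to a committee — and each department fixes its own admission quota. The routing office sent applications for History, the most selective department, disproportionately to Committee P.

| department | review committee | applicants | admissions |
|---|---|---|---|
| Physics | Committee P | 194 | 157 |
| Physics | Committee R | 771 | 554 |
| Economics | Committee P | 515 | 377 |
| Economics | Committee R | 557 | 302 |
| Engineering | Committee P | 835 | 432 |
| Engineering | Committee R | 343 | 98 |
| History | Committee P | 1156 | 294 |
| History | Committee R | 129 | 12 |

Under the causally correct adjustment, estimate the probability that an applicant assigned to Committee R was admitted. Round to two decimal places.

0.38

The imbalance in department arose from how applicants were allocated, not from anything the review committee did; and department independently affects the outcome. The pooled gap is confounded — condition on department.
Standardising Committee R to the population department mix: 0.214·554/771 + 0.238·302/557 + 0.262·98/343 + 0.286·12/129 = 0.385.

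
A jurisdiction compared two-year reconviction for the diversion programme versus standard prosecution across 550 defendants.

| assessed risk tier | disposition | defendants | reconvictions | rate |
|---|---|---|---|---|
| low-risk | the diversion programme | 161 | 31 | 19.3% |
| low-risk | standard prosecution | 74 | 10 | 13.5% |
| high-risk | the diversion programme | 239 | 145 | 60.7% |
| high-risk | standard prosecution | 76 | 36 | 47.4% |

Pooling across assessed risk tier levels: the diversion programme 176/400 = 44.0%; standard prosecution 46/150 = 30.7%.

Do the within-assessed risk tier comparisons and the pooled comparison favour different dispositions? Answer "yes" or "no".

Within each assessed risk tier level (low-risk 19.3% vs 13.5%; high-risk 60.7% vs 47.4%), standard prosecution has the lower rate every time. Pooled: 44.0% vs 30.7% — standard prosecution has the lower rate overall. They agree.

no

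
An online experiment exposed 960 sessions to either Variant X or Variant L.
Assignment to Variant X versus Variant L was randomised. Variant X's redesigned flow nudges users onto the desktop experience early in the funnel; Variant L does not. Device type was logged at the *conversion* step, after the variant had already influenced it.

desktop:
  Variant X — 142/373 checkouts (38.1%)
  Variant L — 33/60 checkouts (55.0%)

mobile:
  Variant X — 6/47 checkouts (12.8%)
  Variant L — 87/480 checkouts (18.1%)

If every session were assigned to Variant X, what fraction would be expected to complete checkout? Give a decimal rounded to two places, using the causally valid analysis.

Device type lies on the pathway variant → device type → outcome, so adjusting for it blocks the indirect effect. For the total causal effect of variant, use the unadjusted pooled rates.
So P(outcome | do(Variant X)) is just the pooled rate for Variant X: 148/420 = 0.352.

0.35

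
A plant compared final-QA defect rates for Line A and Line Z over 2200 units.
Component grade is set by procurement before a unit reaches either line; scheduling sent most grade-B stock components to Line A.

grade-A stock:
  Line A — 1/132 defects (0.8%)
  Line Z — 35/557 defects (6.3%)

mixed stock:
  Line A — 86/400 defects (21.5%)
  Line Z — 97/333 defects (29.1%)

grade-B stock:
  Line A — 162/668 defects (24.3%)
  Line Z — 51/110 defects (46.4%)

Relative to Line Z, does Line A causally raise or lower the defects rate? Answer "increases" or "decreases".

The stratified and pooled comparisons disagree (Line A wins within each component grade; Line Z wins overall), so the answer turns on the causal role of component grade.
The imbalance in component grade arose from how units were allocated, not from anything the line did; and component grade independently affects the outcome. The pooled gap is confounded — condition on component grade.
Within each level — grade-A stock: 0.8% vs 6.3%; mixed stock: 21.5% vs 29.1%; grade-B stock: 24.3% vs 46.4% — Line A is lower every time.

decreases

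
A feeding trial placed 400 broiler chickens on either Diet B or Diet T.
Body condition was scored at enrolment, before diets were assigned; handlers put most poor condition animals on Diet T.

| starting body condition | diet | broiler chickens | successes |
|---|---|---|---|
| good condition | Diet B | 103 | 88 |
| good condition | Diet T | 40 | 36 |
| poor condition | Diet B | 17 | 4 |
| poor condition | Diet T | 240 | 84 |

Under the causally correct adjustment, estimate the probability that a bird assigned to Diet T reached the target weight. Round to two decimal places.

0.55

The stratified and pooled comparisons disagree (Diet T wins within each starting body condition; Diet B wins overall), so the answer turns on the causal role of starting body condition.
Starting body condition satisfies the back-door criterion: it is not a descendant of the diet, and it blocks the spurious path from diet to outcome. Adjusting for it (i.e., using the within-starting body condition rates) gives the causal effect.
Standardising Diet T to the population starting body condition mix: 0.357·36/40 + 0.642·84/240 = 0.547.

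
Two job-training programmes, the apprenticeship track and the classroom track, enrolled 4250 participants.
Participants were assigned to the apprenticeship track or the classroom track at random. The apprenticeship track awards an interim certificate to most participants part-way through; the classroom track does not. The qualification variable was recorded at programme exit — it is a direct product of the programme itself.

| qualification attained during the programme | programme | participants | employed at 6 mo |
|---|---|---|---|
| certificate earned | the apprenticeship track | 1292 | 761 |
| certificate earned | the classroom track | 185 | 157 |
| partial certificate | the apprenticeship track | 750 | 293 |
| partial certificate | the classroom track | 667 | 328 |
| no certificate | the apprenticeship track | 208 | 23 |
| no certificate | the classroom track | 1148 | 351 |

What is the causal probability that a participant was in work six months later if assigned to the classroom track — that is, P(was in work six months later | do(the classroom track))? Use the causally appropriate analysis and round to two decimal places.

Stratifying would compare programmes among participants the programmes themselves sorted into qualification attained during the programme groups — a form of selection on an intermediate. The unconditioned pooled rates give the total causal effect.
So P(outcome | do(the classroom track)) is just the pooled rate for the classroom track: 836/2000 = 0.418.

0.42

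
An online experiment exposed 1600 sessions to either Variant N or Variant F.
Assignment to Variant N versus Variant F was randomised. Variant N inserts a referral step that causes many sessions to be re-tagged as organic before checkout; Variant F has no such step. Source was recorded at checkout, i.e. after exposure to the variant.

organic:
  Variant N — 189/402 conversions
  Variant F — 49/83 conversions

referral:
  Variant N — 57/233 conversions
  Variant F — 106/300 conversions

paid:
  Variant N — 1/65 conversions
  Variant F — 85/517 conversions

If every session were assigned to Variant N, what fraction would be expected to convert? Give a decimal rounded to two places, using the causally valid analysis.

0.35

Traffic source is recorded after the variant and is itself shifted by it — it sits on the causal path from variant to outcome. Conditioning on a mediator would strip out part of the effect we want; the pooled comparison gives the total causal effect.
So P(outcome | do(Variant N)) is just the pooled rate for Variant N: 247/700 = 0.353.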